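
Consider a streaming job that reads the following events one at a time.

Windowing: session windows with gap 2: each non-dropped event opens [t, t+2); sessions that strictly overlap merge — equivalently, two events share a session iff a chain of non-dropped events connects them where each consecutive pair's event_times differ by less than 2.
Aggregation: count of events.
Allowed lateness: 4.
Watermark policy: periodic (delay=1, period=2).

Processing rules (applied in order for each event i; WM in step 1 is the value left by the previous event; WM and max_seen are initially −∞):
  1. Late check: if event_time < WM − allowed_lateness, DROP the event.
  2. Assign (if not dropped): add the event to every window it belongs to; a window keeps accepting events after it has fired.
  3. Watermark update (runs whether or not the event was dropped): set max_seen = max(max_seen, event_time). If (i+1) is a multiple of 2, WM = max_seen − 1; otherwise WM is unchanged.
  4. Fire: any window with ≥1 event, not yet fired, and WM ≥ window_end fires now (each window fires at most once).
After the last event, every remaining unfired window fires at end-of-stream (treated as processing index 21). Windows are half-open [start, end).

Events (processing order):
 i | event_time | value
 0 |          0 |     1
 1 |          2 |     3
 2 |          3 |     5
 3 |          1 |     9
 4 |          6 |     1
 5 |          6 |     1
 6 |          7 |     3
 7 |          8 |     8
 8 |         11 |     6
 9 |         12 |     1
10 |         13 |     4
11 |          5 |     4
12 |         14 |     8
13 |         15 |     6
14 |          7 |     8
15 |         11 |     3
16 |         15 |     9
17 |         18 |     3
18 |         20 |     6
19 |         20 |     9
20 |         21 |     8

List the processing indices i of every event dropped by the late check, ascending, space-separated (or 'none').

i=0 t=0 v=1: → [0,2); WM=−∞
i=1 t=2 v=3: → [2,4); WM=1
i=2 t=3 v=5: → [2,5); WM=1
i=3 t=1 v=9: → [0,5); WM=2
i=4 t=6 v=1: → [6,8); WM=2
i=5 t=6 v=1: → [6,8); WM=5
i=6 t=7 v=3: → [6,9); WM=5
i=7 t=8 v=8: → [6,10); WM=7
i=8 t=11 v=6: → [11,13); WM=7
i=9 t=12 v=1: → [11,14); WM=11
i=10 t=13 v=4: → [11,15); WM=11
i=11 t=5 v=4: DROP (t<11-4); WM=12
i=12 t=14 v=8: → [11,16); WM=12
i=13 t=15 v=6: → [11,17); WM=14
i=14 t=7 v=8: DROP (t<14-4); WM=14
i=15 t=11 v=3: → [11,17); WM=14
i=16 t=15 v=9: → [11,17); WM=14
i=17 t=18 v=3: → [18,20); WM=17
i=18 t=20 v=6: → [20,22); WM=17
i=19 t=20 v=9: → [20,22); WM=19
i=20 t=21 v=8: → [20,23); WM=19

11 14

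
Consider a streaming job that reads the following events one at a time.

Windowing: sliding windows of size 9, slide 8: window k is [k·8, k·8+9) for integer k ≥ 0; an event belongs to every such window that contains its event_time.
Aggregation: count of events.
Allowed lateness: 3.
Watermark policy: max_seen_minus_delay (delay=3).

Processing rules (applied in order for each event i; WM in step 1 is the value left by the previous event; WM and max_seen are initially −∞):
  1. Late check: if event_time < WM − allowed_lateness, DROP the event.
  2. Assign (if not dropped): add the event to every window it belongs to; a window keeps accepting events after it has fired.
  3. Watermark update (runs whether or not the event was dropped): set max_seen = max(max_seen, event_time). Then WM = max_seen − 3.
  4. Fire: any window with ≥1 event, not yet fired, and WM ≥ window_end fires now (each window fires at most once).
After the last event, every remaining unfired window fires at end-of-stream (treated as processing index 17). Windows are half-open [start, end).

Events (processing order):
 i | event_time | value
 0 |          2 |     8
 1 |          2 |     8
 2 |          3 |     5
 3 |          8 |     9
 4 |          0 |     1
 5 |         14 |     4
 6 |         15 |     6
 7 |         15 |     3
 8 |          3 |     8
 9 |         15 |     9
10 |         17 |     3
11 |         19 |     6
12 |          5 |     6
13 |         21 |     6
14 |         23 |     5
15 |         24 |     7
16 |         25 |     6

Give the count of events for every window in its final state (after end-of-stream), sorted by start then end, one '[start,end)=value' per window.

i=0 t=2 v=8: → [0,9); WM=-1
i=1 t=2 v=8: → [0,9); WM=-1
i=2 t=3 v=5: → [0,9); WM=0
i=3 t=8 v=9: → [8,17),[0,9); WM=5
i=4 t=0 v=1: DROP (t<5-3); WM=5
i=5 t=14 v=4: → [8,17); WM=11; [0,9) fires=4
i=6 t=15 v=6: → [8,17); WM=12
i=7 t=15 v=3: → [8,17); WM=12
i=8 t=3 v=8: DROP (t<12-3); WM=12
i=9 t=15 v=9: → [8,17); WM=12
i=10 t=17 v=3: → [16,25); WM=14
i=11 t=19 v=6: → [16,25); WM=16
i=12 t=5 v=6: DROP (t<16-3); WM=16
i=13 t=21 v=6: → [16,25); WM=18; [8,17) fires=5
i=14 t=23 v=5: → [16,25); WM=20
i=15 t=24 v=7: → [24,33),[16,25); WM=21
i=16 t=25 v=6: → [24,33); WM=22

[0,9)=4 [8,17)=5 [16,25)=5 [24,33)=2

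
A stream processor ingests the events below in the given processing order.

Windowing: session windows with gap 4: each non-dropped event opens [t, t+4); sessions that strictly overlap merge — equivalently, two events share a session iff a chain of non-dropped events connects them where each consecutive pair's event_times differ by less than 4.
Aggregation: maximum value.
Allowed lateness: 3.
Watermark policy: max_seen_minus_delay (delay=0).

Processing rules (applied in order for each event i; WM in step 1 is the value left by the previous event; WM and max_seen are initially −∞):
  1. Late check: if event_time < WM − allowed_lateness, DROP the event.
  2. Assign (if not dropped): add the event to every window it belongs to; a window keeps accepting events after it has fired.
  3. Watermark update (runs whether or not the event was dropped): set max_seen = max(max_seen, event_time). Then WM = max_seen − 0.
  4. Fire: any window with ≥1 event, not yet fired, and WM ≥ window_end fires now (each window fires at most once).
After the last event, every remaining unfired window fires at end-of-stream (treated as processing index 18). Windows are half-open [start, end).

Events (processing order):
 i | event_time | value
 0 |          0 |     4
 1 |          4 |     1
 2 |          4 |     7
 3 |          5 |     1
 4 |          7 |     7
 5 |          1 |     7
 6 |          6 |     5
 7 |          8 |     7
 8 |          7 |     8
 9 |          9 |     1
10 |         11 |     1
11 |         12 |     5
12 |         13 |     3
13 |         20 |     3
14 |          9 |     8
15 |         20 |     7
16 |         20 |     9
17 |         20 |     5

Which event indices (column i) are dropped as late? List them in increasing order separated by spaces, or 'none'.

5 14

i=0 t=0 v=4: → [0,4); WM=0
i=1 t=4 v=1: → [4,8); WM=4
i=2 t=4 v=7: → [4,8); WM=4
i=3 t=5 v=1: → [4,9); WM=5
i=4 t=7 v=7: → [4,11); WM=7
i=5 t=1 v=7: DROP (t<7-3); WM=7
i=6 t=6 v=5: → [4,11); WM=7
i=7 t=8 v=7: → [4,12); WM=8
i=8 t=7 v=8: → [4,12); WM=8
i=9 t=9 v=1: → [4,13); WM=9
i=10 t=11 v=1: → [4,15); WM=11
i=11 t=12 v=5: → [4,16); WM=12
i=12 t=13 v=3: → [4,17); WM=13
i=13 t=20 v=3: → [20,24); WM=20
i=14 t=9 v=8: DROP (t<20-3); WM=20
i=15 t=20 v=7: → [20,24); WM=20
i=16 t=20 v=9: → [20,24); WM=20
i=17 t=20 v=5: → [20,24); WM=20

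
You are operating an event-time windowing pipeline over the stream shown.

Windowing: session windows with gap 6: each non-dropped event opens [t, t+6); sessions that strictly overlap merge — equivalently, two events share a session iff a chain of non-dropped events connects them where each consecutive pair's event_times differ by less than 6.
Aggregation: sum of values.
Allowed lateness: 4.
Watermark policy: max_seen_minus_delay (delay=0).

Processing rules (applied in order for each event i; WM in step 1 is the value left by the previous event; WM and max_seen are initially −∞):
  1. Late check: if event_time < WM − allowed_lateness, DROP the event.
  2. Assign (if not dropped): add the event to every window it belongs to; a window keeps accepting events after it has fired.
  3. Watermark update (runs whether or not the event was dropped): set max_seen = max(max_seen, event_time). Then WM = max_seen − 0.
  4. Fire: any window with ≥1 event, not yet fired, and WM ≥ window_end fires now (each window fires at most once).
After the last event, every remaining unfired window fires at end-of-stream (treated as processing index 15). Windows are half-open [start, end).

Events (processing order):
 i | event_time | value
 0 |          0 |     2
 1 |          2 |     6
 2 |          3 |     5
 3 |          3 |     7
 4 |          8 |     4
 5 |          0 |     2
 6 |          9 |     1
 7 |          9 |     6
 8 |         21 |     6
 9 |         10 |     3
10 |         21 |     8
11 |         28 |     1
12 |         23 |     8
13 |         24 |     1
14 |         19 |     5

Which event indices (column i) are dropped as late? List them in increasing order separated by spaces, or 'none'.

i=0 t=0 v=2: → [0,6); WM=0
i=1 t=2 v=6: → [0,8); WM=2
i=2 t=3 v=5: → [0,9); WM=3
i=3 t=3 v=7: → [0,9); WM=3
i=4 t=8 v=4: → [0,14); WM=8
i=5 t=0 v=2: DROP (t<8-4); WM=8
i=6 t=9 v=1: → [0,15); WM=9
i=7 t=9 v=6: → [0,15); WM=9
i=8 t=21 v=6: → [21,27); WM=21
i=9 t=10 v=3: DROP (t<21-4); WM=21
i=10 t=21 v=8: → [21,27); WM=21
i=11 t=28 v=1: → [28,34); WM=28
i=12 t=23 v=8: DROP (t<28-4); WM=28
i=13 t=24 v=1: → [21,34); WM=28
i=14 t=19 v=5: DROP (t<28-4); WM=28

5 9 12 14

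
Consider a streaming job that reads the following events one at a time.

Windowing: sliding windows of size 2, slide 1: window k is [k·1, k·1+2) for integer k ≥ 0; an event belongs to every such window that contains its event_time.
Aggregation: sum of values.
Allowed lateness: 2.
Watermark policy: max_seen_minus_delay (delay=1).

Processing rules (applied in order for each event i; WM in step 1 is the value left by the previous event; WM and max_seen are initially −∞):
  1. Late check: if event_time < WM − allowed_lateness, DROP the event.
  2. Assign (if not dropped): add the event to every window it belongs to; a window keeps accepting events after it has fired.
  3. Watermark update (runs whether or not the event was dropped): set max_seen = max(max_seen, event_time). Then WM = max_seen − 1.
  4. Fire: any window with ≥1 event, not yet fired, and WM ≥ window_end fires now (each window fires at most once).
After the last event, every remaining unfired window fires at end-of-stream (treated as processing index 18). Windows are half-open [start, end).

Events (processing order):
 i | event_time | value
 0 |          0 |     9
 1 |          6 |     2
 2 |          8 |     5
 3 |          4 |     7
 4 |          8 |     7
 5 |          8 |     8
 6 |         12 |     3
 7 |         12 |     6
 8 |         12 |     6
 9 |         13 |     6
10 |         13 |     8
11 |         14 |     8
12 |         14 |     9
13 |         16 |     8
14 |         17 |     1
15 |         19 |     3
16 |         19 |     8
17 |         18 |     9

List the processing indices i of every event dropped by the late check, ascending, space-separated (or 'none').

3

i=0 t=0 v=9: → [0,2); WM=-1
i=1 t=6 v=2: → [6,8),[5,7); WM=5; [0,2) fires=9
i=2 t=8 v=5: → [8,10),[7,9); WM=7; [5,7) fires=2
i=3 t=4 v=7: DROP (t<7-2); WM=7
i=4 t=8 v=7: → [8,10),[7,9); WM=7
i=5 t=8 v=8: → [8,10),[7,9); WM=7
i=6 t=12 v=3: → [12,14),[11,13); WM=11; [6,8) fires=2 [7,9) fires=20 [8,10) fires=20
i=7 t=12 v=6: → [12,14),[11,13); WM=11
i=8 t=12 v=6: → [12,14),[11,13); WM=11
i=9 t=13 v=6: → [13,15),[12,14); WM=12
i=10 t=13 v=8: → [13,15),[12,14); WM=12
i=11 t=14 v=8: → [14,16),[13,15); WM=13; [11,13) fires=15
i=12 t=14 v=9: → [14,16),[13,15); WM=13
i=13 t=16 v=8: → [16,18),[15,17); WM=15; [12,14) fires=29 [13,15) fires=31
i=14 t=17 v=1: → [17,19),[16,18); WM=16; [14,16) fires=17
i=15 t=19 v=3: → [19,21),[18,20); WM=18; [15,17) fires=8 [16,18) fires=9
i=16 t=19 v=8: → [19,21),[18,20); WM=18
i=17 t=18 v=9: → [18,20),[17,19); WM=18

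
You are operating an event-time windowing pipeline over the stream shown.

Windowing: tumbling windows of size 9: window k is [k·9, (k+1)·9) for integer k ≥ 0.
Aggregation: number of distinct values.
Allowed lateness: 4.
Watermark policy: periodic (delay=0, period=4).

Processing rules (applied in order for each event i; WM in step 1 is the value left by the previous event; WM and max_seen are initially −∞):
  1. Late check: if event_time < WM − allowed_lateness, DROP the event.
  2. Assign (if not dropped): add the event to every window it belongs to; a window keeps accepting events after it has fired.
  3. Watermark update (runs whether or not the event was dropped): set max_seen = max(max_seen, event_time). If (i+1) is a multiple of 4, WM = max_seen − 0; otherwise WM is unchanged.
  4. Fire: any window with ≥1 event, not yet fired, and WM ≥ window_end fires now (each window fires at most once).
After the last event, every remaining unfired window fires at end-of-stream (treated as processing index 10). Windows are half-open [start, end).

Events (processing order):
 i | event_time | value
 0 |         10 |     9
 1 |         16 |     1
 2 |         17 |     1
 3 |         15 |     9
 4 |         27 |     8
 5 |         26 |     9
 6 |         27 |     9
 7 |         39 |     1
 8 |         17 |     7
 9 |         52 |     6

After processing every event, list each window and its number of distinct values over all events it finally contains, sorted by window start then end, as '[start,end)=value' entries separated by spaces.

[9,18)=2 [18,27)=1 [27,36)=2 [36,45)=1 [45,54)=1

i=0 t=10 v=9: → [9,18); WM=−∞
i=1 t=16 v=1: → [9,18); WM=−∞
i=2 t=17 v=1: → [9,18); WM=−∞
i=3 t=15 v=9: → [9,18); WM=17
i=4 t=27 v=8: → [27,36); WM=17
i=5 t=26 v=9: → [18,27); WM=17
i=6 t=27 v=9: → [27,36); WM=17
i=7 t=39 v=1: → [36,45); WM=39; [9,18) fires=2 [18,27) fires=1 [27,36) fires=2
i=8 t=17 v=7: DROP (t<39-4); WM=39
i=9 t=52 v=6: → [45,54); WM=39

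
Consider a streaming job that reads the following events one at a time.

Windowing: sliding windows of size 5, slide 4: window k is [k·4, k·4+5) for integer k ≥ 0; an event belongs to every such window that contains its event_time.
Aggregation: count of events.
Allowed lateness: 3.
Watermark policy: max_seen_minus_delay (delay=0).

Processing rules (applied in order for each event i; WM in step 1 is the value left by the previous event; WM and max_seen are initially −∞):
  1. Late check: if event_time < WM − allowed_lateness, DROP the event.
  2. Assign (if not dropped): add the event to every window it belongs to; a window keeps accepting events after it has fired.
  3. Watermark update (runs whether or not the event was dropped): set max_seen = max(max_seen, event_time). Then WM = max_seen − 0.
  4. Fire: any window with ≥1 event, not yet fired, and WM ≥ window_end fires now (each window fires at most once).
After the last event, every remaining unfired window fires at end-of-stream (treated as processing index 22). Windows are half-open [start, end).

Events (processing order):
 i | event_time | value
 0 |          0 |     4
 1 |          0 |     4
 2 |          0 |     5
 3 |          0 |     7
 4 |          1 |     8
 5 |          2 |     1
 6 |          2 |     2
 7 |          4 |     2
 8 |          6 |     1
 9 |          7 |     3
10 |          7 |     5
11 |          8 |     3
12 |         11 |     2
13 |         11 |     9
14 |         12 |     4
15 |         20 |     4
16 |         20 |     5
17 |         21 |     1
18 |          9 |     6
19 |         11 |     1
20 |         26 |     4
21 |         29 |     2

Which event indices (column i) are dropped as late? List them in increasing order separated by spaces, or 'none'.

i=0 t=0 v=4: → [0,5); WM=0
i=1 t=0 v=4: → [0,5); WM=0
i=2 t=0 v=5: → [0,5); WM=0
i=3 t=0 v=7: → [0,5); WM=0
i=4 t=1 v=8: → [0,5); WM=1
i=5 t=2 v=1: → [0,5); WM=2
i=6 t=2 v=2: → [0,5); WM=2
i=7 t=4 v=2: → [4,9),[0,5); WM=4
i=8 t=6 v=1: → [4,9); WM=6; [0,5) fires=8
i=9 t=7 v=3: → [4,9); WM=7
i=10 t=7 v=5: → [4,9); WM=7
i=11 t=8 v=3: → [8,13),[4,9); WM=8
i=12 t=11 v=2: → [8,13); WM=11; [4,9) fires=5
i=13 t=11 v=9: → [8,13); WM=11
i=14 t=12 v=4: → [12,17),[8,13); WM=12
i=15 t=20 v=4: → [20,25),[16,21); WM=20; [8,13) fires=4 [12,17) fires=1
i=16 t=20 v=5: → [20,25),[16,21); WM=20
i=17 t=21 v=1: → [20,25); WM=21; [16,21) fires=2
i=18 t=9 v=6: DROP (t<21-3); WM=21
i=19 t=11 v=1: DROP (t<21-3); WM=21
i=20 t=26 v=4: → [24,29); WM=26; [20,25) fires=3
i=21 t=29 v=2: → [28,33); WM=29; [24,29) fires=1

18 19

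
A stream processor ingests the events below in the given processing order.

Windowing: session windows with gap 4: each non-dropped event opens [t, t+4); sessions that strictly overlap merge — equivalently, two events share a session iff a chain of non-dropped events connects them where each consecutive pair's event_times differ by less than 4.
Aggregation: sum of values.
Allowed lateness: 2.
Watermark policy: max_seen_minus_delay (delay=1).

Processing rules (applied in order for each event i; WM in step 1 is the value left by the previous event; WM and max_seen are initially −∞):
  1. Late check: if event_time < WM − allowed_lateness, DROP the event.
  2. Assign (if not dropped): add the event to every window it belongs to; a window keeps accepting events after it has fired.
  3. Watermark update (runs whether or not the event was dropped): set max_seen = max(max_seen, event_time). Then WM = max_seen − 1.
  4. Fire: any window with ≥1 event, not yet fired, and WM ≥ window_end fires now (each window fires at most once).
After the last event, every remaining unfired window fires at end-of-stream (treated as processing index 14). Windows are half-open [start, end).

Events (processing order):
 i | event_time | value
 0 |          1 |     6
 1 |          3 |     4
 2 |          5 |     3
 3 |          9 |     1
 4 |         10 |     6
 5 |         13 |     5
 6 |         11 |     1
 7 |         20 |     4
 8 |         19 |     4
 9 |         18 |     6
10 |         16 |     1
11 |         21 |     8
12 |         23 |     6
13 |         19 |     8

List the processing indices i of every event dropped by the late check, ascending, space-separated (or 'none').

10 13

i=0 t=1 v=6: → [1,5); WM=0
i=1 t=3 v=4: → [1,7); WM=2
i=2 t=5 v=3: → [1,9); WM=4
i=3 t=9 v=1: → [9,13); WM=8
i=4 t=10 v=6: → [9,14); WM=9
i=5 t=13 v=5: → [9,17); WM=12
i=6 t=11 v=1: → [9,17); WM=12
i=7 t=20 v=4: → [20,24); WM=19
i=8 t=19 v=4: → [19,24); WM=19
i=9 t=18 v=6: → [18,24); WM=19
i=10 t=16 v=1: DROP (t<19-2); WM=19
i=11 t=21 v=8: → [18,25); WM=20
i=12 t=23 v=6: → [18,27); WM=22
i=13 t=19 v=8: DROP (t<22-2); WM=22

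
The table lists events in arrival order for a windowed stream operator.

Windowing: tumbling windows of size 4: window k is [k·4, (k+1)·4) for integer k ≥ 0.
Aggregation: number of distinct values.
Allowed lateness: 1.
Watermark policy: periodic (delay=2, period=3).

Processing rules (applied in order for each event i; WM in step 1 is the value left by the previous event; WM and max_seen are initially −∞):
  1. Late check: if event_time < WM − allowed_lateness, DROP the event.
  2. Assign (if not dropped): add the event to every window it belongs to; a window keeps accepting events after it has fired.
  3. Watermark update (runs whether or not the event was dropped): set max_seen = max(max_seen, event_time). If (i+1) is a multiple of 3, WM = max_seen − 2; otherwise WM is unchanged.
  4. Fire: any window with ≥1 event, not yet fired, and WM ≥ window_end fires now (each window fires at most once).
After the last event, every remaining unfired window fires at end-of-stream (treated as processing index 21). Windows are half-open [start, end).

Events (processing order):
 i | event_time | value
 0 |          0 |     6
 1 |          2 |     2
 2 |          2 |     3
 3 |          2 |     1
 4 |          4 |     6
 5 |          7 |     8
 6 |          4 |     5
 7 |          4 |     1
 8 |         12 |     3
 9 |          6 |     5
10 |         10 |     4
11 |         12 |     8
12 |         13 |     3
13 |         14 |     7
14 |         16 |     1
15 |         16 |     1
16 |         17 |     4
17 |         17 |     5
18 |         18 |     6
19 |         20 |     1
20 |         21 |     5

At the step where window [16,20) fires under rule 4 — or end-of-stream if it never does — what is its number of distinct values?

i=0 t=0 v=6: → [0,4); WM=−∞
i=1 t=2 v=2: → [0,4); WM=−∞
i=2 t=2 v=3: → [0,4); WM=0
i=3 t=2 v=1: → [0,4); WM=0
i=4 t=4 v=6: → [4,8); WM=0
i=5 t=7 v=8: → [4,8); WM=5; [0,4) fires=4
i=6 t=4 v=5: → [4,8); WM=5
i=7 t=4 v=1: → [4,8); WM=5
i=8 t=12 v=3: → [12,16); WM=10; [4,8) fires=4
i=9 t=6 v=5: DROP (t<10-1); WM=10
i=10 t=10 v=4: → [8,12); WM=10
i=11 t=12 v=8: → [12,16); WM=10
i=12 t=13 v=3: → [12,16); WM=10
i=13 t=14 v=7: → [12,16); WM=10
i=14 t=16 v=1: → [16,20); WM=14; [8,12) fires=1
i=15 t=16 v=1: → [16,20); WM=14
i=16 t=17 v=4: → [16,20); WM=14
i=17 t=17 v=5: → [16,20); WM=15
i=18 t=18 v=6: → [16,20); WM=15
i=19 t=20 v=1: → [20,24); WM=15
i=20 t=21 v=5: → [20,24); WM=19; [12,16) fires=3

4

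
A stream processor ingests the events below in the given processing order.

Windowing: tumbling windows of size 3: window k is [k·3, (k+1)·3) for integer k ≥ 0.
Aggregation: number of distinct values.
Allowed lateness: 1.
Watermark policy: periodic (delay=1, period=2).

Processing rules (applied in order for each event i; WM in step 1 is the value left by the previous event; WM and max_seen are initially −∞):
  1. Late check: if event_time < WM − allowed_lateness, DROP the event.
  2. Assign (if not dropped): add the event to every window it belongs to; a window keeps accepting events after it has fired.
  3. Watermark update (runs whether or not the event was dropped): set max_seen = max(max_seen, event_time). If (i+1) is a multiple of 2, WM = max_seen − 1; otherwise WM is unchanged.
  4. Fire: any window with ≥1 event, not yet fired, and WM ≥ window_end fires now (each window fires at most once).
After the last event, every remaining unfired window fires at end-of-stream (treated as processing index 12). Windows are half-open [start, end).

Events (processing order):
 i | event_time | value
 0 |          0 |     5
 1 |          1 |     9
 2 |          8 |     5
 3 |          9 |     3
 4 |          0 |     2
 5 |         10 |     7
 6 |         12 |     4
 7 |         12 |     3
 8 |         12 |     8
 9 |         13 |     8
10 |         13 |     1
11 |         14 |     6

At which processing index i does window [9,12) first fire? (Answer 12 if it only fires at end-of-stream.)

i=0 t=0 v=5: → [0,3); WM=−∞
i=1 t=1 v=9: → [0,3); WM=0
i=2 t=8 v=5: → [6,9); WM=0
i=3 t=9 v=3: → [9,12); WM=8; [0,3) fires=2
i=4 t=0 v=2: DROP (t<8-1); WM=8
i=5 t=10 v=7: → [9,12); WM=9; [6,9) fires=1
i=6 t=12 v=4: → [12,15); WM=9
i=7 t=12 v=3: → [12,15); WM=11
i=8 t=12 v=8: → [12,15); WM=11
i=9 t=13 v=8: → [12,15); WM=12; [9,12) fires=2
i=10 t=13 v=1: → [12,15); WM=12
i=11 t=14 v=6: → [12,15); WM=13

9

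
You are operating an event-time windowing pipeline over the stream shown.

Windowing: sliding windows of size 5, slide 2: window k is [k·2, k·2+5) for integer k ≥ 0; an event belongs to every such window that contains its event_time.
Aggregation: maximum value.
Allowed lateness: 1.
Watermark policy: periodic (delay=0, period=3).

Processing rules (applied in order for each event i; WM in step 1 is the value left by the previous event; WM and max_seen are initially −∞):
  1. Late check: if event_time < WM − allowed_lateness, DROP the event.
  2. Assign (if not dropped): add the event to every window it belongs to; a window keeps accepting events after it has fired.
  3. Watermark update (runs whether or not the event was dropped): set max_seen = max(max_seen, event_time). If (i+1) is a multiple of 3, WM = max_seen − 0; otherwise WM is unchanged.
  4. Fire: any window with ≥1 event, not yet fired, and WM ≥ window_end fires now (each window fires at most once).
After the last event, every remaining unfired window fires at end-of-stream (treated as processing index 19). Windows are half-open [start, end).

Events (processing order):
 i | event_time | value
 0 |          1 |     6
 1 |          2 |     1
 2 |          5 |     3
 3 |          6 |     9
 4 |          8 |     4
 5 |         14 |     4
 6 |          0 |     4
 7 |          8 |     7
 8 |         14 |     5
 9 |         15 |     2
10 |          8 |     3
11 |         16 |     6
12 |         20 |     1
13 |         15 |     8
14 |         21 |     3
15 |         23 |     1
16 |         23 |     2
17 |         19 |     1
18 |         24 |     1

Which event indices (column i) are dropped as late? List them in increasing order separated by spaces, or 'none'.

i=0 t=1 v=6: → [0,5); WM=−∞
i=1 t=2 v=1: → [2,7),[0,5); WM=−∞
i=2 t=5 v=3: → [4,9),[2,7); WM=5; [0,5) fires=6
i=3 t=6 v=9: → [6,11),[4,9),[2,7); WM=5
i=4 t=8 v=4: → [8,13),[6,11),[4,9); WM=5
i=5 t=14 v=4: → [14,19),[12,17),[10,15); WM=14; [2,7) fires=9 [4,9) fires=9 [6,11) fires=9 [8,13) fires=4
i=6 t=0 v=4: DROP (t<14-1); WM=14
i=7 t=8 v=7: DROP (t<14-1); WM=14
i=8 t=14 v=5: → [14,19),[12,17),[10,15); WM=14
i=9 t=15 v=2: → [14,19),[12,17); WM=14
i=10 t=8 v=3: DROP (t<14-1); WM=14
i=11 t=16 v=6: → [16,21),[14,19),[12,17); WM=16; [10,15) fires=5
i=12 t=20 v=1: → [20,25),[18,23),[16,21); WM=16
i=13 t=15 v=8: → [14,19),[12,17); WM=16
i=14 t=21 v=3: → [20,25),[18,23); WM=21; [12,17) fires=8 [14,19) fires=8 [16,21) fires=6
i=15 t=23 v=1: → [22,27),[20,25); WM=21
i=16 t=23 v=2: → [22,27),[20,25); WM=21
i=17 t=19 v=1: DROP (t<21-1); WM=23; [18,23) fires=3
i=18 t=24 v=1: → [24,29),[22,27),[20,25); WM=23

6 7 10 17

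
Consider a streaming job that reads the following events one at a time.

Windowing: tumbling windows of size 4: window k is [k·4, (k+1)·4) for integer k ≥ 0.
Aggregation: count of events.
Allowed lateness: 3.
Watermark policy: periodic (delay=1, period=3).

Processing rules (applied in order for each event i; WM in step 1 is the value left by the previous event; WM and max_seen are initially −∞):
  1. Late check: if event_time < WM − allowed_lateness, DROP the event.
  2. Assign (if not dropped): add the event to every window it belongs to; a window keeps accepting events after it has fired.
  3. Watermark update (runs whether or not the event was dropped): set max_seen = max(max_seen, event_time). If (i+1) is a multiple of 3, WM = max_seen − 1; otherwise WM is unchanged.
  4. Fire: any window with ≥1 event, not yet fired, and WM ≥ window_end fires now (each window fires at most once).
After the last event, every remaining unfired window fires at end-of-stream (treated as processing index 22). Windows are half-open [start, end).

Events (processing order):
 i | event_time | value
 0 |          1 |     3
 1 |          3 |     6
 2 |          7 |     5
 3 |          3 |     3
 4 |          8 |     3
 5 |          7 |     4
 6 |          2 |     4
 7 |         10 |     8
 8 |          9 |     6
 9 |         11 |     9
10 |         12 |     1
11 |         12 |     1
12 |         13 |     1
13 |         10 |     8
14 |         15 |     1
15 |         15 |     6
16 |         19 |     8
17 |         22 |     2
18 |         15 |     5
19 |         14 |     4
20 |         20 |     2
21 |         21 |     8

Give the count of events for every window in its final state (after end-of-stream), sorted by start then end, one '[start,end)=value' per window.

[0,4)=3 [4,8)=2 [8,12)=5 [12,16)=5 [16,20)=1 [20,24)=3

i=0 t=1 v=3: → [0,4); WM=−∞
i=1 t=3 v=6: → [0,4); WM=−∞
i=2 t=7 v=5: → [4,8); WM=6; [0,4) fires=2
i=3 t=3 v=3: → [0,4); WM=6
i=4 t=8 v=3: → [8,12); WM=6
i=5 t=7 v=4: → [4,8); WM=7
i=6 t=2 v=4: DROP (t<7-3); WM=7
i=7 t=10 v=8: → [8,12); WM=7
i=8 t=9 v=6: → [8,12); WM=9; [4,8) fires=2
i=9 t=11 v=9: → [8,12); WM=9
i=10 t=12 v=1: → [12,16); WM=9
i=11 t=12 v=1: → [12,16); WM=11
i=12 t=13 v=1: → [12,16); WM=11
i=13 t=10 v=8: → [8,12); WM=11
i=14 t=15 v=1: → [12,16); WM=14; [8,12) fires=5
i=15 t=15 v=6: → [12,16); WM=14
i=16 t=19 v=8: → [16,20); WM=14
i=17 t=22 v=2: → [20,24); WM=21; [12,16) fires=5 [16,20) fires=1
i=18 t=15 v=5: DROP (t<21-3); WM=21
i=19 t=14 v=4: DROP (t<21-3); WM=21
i=20 t=20 v=2: → [20,24); WM=21
i=21 t=21 v=8: → [20,24); WM=21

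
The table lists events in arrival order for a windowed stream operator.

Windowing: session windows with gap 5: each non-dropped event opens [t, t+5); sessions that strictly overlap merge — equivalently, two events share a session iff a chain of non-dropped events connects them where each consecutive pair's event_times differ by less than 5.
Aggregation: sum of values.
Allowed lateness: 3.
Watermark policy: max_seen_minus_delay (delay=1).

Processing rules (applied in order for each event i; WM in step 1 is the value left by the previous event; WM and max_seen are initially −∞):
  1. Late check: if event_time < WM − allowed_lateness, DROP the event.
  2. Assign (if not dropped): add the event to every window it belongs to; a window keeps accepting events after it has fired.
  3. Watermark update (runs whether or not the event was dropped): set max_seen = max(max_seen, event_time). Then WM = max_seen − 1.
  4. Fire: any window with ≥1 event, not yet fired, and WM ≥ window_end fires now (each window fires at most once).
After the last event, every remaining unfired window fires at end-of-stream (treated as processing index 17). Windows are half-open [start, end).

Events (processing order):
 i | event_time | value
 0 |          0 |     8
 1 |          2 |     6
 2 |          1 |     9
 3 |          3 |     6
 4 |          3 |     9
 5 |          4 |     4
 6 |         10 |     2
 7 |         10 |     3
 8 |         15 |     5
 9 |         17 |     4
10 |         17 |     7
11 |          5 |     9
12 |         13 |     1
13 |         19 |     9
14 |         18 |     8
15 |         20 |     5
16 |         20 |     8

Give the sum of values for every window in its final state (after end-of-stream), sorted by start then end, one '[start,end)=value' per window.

[0,9)=42 [10,25)=52

i=0 t=0 v=8: → [0,5); WM=-1
i=1 t=2 v=6: → [0,7); WM=1
i=2 t=1 v=9: → [0,7); WM=1
i=3 t=3 v=6: → [0,8); WM=2
i=4 t=3 v=9: → [0,8); WM=2
i=5 t=4 v=4: → [0,9); WM=3
i=6 t=10 v=2: → [10,15); WM=9
i=7 t=10 v=3: → [10,15); WM=9
i=8 t=15 v=5: → [15,20); WM=14
i=9 t=17 v=4: → [15,22); WM=16
i=10 t=17 v=7: → [15,22); WM=16
i=11 t=5 v=9: DROP (t<16-3); WM=16
i=12 t=13 v=1: → [10,22); WM=16
i=13 t=19 v=9: → [10,24); WM=18
i=14 t=18 v=8: → [10,24); WM=18
i=15 t=20 v=5: → [10,25); WM=19
i=16 t=20 v=8: → [10,25); WM=19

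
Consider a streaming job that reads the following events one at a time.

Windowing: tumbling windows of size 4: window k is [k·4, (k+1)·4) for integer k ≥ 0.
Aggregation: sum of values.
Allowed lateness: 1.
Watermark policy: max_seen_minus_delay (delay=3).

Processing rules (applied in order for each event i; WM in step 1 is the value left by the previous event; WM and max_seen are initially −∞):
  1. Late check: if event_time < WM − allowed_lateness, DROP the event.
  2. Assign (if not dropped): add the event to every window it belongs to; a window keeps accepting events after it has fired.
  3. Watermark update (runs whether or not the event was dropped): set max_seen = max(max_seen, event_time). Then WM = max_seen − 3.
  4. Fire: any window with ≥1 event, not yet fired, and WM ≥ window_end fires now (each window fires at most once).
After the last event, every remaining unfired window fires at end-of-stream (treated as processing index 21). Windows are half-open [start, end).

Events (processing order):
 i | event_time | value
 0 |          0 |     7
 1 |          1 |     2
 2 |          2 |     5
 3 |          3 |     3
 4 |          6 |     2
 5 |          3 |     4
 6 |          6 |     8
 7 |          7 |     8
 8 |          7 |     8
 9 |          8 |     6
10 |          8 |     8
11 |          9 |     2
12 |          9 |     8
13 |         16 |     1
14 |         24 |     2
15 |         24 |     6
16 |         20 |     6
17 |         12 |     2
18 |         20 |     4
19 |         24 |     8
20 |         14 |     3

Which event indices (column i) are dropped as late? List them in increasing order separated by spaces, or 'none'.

17 20

i=0 t=0 v=7: → [0,4); WM=-3
i=1 t=1 v=2: → [0,4); WM=-2
i=2 t=2 v=5: → [0,4); WM=-1
i=3 t=3 v=3: → [0,4); WM=0
i=4 t=6 v=2: → [4,8); WM=3
i=5 t=3 v=4: → [0,4); WM=3
i=6 t=6 v=8: → [4,8); WM=3
i=7 t=7 v=8: → [4,8); WM=4; [0,4) fires=21
i=8 t=7 v=8: → [4,8); WM=4
i=9 t=8 v=6: → [8,12); WM=5
i=10 t=8 v=8: → [8,12); WM=5
i=11 t=9 v=2: → [8,12); WM=6
i=12 t=9 v=8: → [8,12); WM=6
i=13 t=16 v=1: → [16,20); WM=13; [4,8) fires=26 [8,12) fires=24
i=14 t=24 v=2: → [24,28); WM=21; [16,20) fires=1
i=15 t=24 v=6: → [24,28); WM=21
i=16 t=20 v=6: → [20,24); WM=21
i=17 t=12 v=2: DROP (t<21-1); WM=21
i=18 t=20 v=4: → [20,24); WM=21
i=19 t=24 v=8: → [24,28); WM=21
i=20 t=14 v=3: DROP (t<21-1); WM=21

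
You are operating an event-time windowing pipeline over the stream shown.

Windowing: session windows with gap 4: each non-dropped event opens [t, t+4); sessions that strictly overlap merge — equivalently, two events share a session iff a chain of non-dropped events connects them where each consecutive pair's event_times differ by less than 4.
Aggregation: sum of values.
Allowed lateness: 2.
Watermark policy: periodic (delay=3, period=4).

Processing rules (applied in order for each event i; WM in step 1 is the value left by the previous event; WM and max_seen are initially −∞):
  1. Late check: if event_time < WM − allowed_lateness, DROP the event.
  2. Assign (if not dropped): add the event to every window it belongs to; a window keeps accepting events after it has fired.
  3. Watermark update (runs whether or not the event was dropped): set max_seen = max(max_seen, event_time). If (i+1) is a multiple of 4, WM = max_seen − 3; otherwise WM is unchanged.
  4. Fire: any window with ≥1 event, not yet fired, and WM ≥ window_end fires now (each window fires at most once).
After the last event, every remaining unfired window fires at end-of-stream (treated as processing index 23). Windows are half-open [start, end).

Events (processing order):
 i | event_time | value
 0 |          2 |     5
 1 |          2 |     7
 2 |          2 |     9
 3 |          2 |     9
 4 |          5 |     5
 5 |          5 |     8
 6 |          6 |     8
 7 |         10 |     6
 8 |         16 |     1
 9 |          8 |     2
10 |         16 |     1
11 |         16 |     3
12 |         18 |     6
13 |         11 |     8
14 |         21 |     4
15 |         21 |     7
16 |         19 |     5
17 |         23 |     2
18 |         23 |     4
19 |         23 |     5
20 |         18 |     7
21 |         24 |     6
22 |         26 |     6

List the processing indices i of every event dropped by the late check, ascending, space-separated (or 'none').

none

i=0 t=2 v=5: → [2,6); WM=−∞
i=1 t=2 v=7: → [2,6); WM=−∞
i=2 t=2 v=9: → [2,6); WM=−∞
i=3 t=2 v=9: → [2,6); WM=-1
i=4 t=5 v=5: → [2,9); WM=-1
i=5 t=5 v=8: → [2,9); WM=-1
i=6 t=6 v=8: → [2,10); WM=-1
i=7 t=10 v=6: → [10,14); WM=7
i=8 t=16 v=1: → [16,20); WM=7
i=9 t=8 v=2: → [2,14); WM=7
i=10 t=16 v=1: → [16,20); WM=7
i=11 t=16 v=3: → [16,20); WM=13
i=12 t=18 v=6: → [16,22); WM=13
i=13 t=11 v=8: → [2,15); WM=13
i=14 t=21 v=4: → [16,25); WM=13
i=15 t=21 v=7: → [16,25); WM=18
i=16 t=19 v=5: → [16,25); WM=18
i=17 t=23 v=2: → [16,27); WM=18
i=18 t=23 v=4: → [16,27); WM=18
i=19 t=23 v=5: → [16,27); WM=20
i=20 t=18 v=7: → [16,27); WM=20
i=21 t=24 v=6: → [16,28); WM=20
i=22 t=26 v=6: → [16,30); WM=20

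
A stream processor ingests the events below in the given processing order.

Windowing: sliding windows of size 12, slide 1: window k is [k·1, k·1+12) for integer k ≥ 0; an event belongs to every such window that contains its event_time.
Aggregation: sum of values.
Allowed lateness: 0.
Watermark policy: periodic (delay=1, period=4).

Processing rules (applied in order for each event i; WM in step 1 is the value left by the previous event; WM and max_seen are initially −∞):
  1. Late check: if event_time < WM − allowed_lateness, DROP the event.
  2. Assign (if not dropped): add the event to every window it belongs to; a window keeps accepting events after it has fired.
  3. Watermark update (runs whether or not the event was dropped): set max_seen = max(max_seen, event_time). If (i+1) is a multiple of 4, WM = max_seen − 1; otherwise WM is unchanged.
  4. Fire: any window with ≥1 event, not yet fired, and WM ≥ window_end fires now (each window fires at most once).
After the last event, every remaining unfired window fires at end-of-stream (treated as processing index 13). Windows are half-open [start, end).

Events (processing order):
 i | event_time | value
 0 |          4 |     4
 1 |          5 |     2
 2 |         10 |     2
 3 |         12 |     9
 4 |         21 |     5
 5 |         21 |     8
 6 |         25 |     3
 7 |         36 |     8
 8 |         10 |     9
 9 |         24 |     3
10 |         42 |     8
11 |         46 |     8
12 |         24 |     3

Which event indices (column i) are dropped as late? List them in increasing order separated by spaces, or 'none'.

8 9 12

i=0 t=4 v=4: → [4,16),[3,15),[2,14),[1,13),[0,12); WM=−∞
i=1 t=5 v=2: → [5,17),[4,16),[3,15),[2,14),[1,13),[0,12); WM=−∞
i=2 t=10 v=2: → [10,22),[9,21),[8,20),[7,19),[6,18),[5,17),[4,16),[3,15),[2,14),[1,13),[0,12); WM=−∞
i=3 t=12 v=9: → [12,24),[11,23),[10,22),[9,21),[8,20),[7,19),[6,18),[5,17),[4,16),[3,15),[2,14),[1,13); WM=11
i=4 t=21 v=5: → [21,33),[20,32),[19,31),[18,30),[17,29),[16,28),[15,27),[14,26),[13,25),[12,24),[11,23),[10,22); WM=11
i=5 t=21 v=8: → [21,33),[20,32),[19,31),[18,30),[17,29),[16,28),[15,27),[14,26),[13,25),[12,24),[11,23),[10,22); WM=11
i=6 t=25 v=3: → [25,37),[24,36),[23,35),[22,34),[21,33),[20,32),[19,31),[18,30),[17,29),[16,28),[15,27),[14,26); WM=11
i=7 t=36 v=8: → [36,48),[35,47),[34,46),[33,45),[32,44),[31,43),[30,42),[29,41),[28,40),[27,39),[26,38),[25,37); WM=35; [0,12) fires=8 [1,13) fires=17 [2,14) fires=17 [3,15) fires=17 [4,16) fires=17 [5,17) fires=13 [6,18) fires=11 [7,19) fires=11 [8,20) fires=11 [9,21) fires=11 [10,22) fires=24 [11,23) fires=22 [12,24) fires=22 [13,25) fires=13 [14,26) fires=16 [15,27) fires=16 [16,28) fires=16 [17,29) fires=16 [18,30) fires=16 [19,31) fires=16 [20,32) fires=16 [21,33) fires=16 [22,34) fires=3 [23,35) fires=3
i=8 t=10 v=9: DROP (t<35-0); WM=35
i=9 t=24 v=3: DROP (t<35-0); WM=35
i=10 t=42 v=8: → [42,54),[41,53),[40,52),[39,51),[38,50),[37,49),[36,48),[35,47),[34,46),[33,45),[32,44),[31,43); WM=35
i=11 t=46 v=8: → [46,58),[45,57),[44,56),[43,55),[42,54),[41,53),[40,52),[39,51),[38,50),[37,49),[36,48),[35,47); WM=45; [24,36) fires=3 [25,37) fires=11 [26,38) fires=8 [27,39) fires=8 [28,40) fires=8 [29,41) fires=8 [30,42) fires=8 [31,43) fires=16 [32,44) fires=16 [33,45) fires=16
i=12 t=24 v=3: DROP (t<45-0); WM=45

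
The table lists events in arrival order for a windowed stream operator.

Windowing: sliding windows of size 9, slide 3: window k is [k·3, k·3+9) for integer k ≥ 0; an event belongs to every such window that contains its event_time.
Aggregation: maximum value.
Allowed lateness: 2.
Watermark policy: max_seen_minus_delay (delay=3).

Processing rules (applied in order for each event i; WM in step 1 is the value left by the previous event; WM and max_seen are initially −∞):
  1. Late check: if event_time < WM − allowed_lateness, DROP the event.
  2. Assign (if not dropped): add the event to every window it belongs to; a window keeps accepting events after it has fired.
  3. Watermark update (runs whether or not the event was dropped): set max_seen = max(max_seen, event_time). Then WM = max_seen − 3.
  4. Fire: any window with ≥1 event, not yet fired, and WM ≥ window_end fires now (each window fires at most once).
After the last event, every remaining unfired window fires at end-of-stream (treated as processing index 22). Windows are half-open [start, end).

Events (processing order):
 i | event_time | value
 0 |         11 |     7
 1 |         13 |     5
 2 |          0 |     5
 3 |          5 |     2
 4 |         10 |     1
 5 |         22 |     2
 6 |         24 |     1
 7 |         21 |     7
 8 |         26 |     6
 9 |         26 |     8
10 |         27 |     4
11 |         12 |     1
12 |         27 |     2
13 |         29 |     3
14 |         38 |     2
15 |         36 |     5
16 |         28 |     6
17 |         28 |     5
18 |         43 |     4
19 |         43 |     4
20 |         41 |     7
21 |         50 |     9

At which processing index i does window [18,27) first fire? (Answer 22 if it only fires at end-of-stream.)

i=0 t=11 v=7: → [9,18),[6,15),[3,12); WM=8
i=1 t=13 v=5: → [12,21),[9,18),[6,15); WM=10
i=2 t=0 v=5: DROP (t<10-2); WM=10
i=3 t=5 v=2: DROP (t<10-2); WM=10
i=4 t=10 v=1: → [9,18),[6,15),[3,12); WM=10
i=5 t=22 v=2: → [21,30),[18,27),[15,24); WM=19; [3,12) fires=7 [6,15) fires=7 [9,18) fires=7
i=6 t=24 v=1: → [24,33),[21,30),[18,27); WM=21; [12,21) fires=5
i=7 t=21 v=7: → [21,30),[18,27),[15,24); WM=21
i=8 t=26 v=6: → [24,33),[21,30),[18,27); WM=23
i=9 t=26 v=8: → [24,33),[21,30),[18,27); WM=23
i=10 t=27 v=4: → [27,36),[24,33),[21,30); WM=24; [15,24) fires=7
i=11 t=12 v=1: DROP (t<24-2); WM=24
i=12 t=27 v=2: → [27,36),[24,33),[21,30); WM=24
i=13 t=29 v=3: → [27,36),[24,33),[21,30); WM=26
i=14 t=38 v=2: → [36,45),[33,42),[30,39); WM=35; [18,27) fires=8 [21,30) fires=8 [24,33) fires=8
i=15 t=36 v=5: → [36,45),[33,42),[30,39); WM=35
i=16 t=28 v=6: DROP (t<35-2); WM=35
i=17 t=28 v=5: DROP (t<35-2); WM=35
i=18 t=43 v=4: → [42,51),[39,48),[36,45); WM=40; [27,36) fires=4 [30,39) fires=5
i=19 t=43 v=4: → [42,51),[39,48),[36,45); WM=40
i=20 t=41 v=7: → [39,48),[36,45),[33,42); WM=40
i=21 t=50 v=9: → [48,57),[45,54),[42,51); WM=47; [33,42) fires=7 [36,45) fires=7

14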